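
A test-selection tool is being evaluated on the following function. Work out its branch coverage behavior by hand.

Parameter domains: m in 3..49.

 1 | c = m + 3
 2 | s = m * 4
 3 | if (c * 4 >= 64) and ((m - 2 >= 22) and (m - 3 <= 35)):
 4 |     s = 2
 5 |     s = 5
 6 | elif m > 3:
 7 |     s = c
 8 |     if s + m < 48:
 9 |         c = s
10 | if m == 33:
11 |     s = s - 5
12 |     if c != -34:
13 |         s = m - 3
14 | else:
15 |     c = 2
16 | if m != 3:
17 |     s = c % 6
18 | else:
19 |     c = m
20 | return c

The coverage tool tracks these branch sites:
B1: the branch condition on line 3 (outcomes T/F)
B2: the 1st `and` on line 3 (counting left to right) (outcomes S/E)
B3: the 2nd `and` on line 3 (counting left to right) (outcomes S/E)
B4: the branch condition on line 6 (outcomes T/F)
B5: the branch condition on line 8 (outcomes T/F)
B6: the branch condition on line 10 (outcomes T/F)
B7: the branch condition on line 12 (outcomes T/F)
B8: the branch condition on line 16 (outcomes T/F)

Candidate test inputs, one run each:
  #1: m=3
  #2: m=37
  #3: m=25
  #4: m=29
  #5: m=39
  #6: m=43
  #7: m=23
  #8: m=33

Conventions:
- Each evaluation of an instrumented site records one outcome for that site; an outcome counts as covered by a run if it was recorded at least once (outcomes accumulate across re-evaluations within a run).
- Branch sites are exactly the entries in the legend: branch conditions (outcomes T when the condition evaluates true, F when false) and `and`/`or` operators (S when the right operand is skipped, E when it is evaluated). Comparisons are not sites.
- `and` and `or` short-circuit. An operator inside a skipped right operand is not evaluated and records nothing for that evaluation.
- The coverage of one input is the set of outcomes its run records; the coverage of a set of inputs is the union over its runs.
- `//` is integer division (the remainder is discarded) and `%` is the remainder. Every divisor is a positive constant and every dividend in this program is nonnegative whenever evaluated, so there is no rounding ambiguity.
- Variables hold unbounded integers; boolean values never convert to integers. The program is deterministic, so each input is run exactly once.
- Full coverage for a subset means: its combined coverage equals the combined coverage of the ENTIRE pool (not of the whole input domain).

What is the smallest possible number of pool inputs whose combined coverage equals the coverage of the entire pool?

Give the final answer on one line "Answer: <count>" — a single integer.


run #1 (m=3) runs B2->S, B1->F, B4->F, B6->F, B8->F; records B1=F, B2=S, B4=F, B6=F, B8=F
run #2 (m=37) runs B2->E, B3->E, B1->T, B6->F, B8->T; records B1=T, B2=E, B3=E, B6=F, B8=T
run #3 (m=25) runs B2->E, B3->E, B1->T, B6->F, B8->T; records B1=T, B2=E, B3=E, B6=F, B8=T
run #4 (m=29) runs B2->E, B3->E, B1->T, B6->F, B8->T; records B1=T, B2=E, B3=E, B6=F, B8=T
run #5 (m=39) runs B2->E, B3->E, B1->F, B4->T, B5->F, B6->F, B8->T; records B1=F, B2=E, B3=E, B4=T, B5=F, B6=F, B8=T
run #6 (m=43) runs B2->E, B3->E, B1->F, B4->T, B5->F, B6->F, B8->T; records B1=F, B2=E, B3=E, B4=T, B5=F, B6=F, B8=T
run #7 (m=23) runs B2->E, B3->S, B1->F, B4->T, B5->F, B6->F, B8->T; records B1=F, B2=E, B3=S, B4=T, B5=F, B6=F, B8=T
run #8 (m=33) runs B2->E, B3->E, B1->T, B6->T, B7->T, B8->T; records B1=T, B2=E, B3=E, B6=T, B7=T, B8=T
together the pool reaches 14 outcomes: B1=T, B1=F, B2=S, B2=E, B3=S, B3=E, B4=T, B4=F, B5=F, B6=T, B6=F, B7=T, B8=T, B8=F
every size-1 subset falls short of the 14 outcomes (best: 7/14)
every size-2 subset falls short of the 14 outcomes (best: 11/14)
size 3: inputs {1, 7, 8} cover all 14 outcomes, and no lexicographically smaller subset of this size does
Answer: 3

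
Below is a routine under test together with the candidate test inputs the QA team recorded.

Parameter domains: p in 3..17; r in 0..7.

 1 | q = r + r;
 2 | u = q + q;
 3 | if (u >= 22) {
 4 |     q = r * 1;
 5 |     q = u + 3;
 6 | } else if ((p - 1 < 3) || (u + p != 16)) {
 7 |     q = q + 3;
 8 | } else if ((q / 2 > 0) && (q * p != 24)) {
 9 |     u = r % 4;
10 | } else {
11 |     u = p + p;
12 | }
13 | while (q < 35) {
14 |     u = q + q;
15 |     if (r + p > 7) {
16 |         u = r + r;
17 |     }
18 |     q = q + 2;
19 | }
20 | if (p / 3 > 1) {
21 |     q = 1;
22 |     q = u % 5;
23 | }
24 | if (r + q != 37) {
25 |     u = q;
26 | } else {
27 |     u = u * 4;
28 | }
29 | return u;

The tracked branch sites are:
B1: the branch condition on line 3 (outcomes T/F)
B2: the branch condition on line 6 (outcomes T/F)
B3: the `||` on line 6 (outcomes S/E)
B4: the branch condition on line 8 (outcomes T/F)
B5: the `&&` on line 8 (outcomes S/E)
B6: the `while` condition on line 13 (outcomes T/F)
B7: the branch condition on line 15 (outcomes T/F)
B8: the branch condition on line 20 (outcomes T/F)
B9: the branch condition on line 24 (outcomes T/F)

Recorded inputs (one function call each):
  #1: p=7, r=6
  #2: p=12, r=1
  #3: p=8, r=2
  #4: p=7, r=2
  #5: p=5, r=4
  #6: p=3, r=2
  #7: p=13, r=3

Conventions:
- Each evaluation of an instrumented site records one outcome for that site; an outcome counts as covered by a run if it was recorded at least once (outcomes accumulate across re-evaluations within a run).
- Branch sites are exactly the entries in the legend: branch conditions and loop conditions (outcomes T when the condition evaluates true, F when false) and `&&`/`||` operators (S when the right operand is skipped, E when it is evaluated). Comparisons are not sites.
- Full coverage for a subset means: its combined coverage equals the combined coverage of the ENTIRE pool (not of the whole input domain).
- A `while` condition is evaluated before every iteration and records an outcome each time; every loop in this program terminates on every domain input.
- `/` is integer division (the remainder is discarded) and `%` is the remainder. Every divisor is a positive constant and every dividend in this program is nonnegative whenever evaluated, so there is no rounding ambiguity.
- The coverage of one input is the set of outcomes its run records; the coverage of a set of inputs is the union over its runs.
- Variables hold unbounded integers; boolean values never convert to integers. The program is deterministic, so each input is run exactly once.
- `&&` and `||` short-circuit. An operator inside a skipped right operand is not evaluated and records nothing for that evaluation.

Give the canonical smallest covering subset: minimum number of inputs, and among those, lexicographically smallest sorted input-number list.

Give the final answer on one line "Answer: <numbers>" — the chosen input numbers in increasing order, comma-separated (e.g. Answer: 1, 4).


#1 (p=7, r=6) -> B1->T, B6->T, B7->T, B6->T, B7->T, B6->T, B7->T, B6->T, B7->T, B6->F, B8->T, B9->T; covered: B1=T, B6=T, B6=F, B7=T, B8=T, B9=T
#2 (p=12, r=1) -> B1->F, B3->E, B2->F, B5->E, B4->F, B6->T, B7->T, B6->T, B7->T, B6->T, B7->T, B6->T, B7->T, B6->T, ...; covered: B1=F, B2=F, B3=E, B4=F, B5=E, B6=T, B6=F, B7=T, B8=T, B9=T
#3 (p=8, r=2) -> B1->F, B3->E, B2->F, B5->E, B4->T, B6->T, B7->T, B6->T, B7->T, B6->T, B7->T, B6->T, B7->T, B6->T, ...; covered: B1=F, B2=F, B3=E, B4=T, B5=E, B6=T, B6=F, B7=T, B8=T, B9=T
#4 (p=7, r=2) -> B1->F, B3->E, B2->T, B6->T, B7->T, B6->T, B7->T, B6->T, B7->T, B6->T, B7->T, B6->T, B7->T, B6->T, ...; covered: B1=F, B2=T, B3=E, B6=T, B6=F, B7=T, B8=T, B9=T
#5 (p=5, r=4) -> B1->F, B3->E, B2->T, B6->T, B7->T, B6->T, B7->T, B6->T, B7->T, B6->T, B7->T, B6->T, B7->T, B6->T, ...; covered: B1=F, B2=T, B3=E, B6=T, B6=F, B7=T, B8=F, B9=T
#6 (p=3, r=2) -> B1->F, B3->S, B2->T, B6->T, B7->F, B6->T, B7->F, B6->T, B7->F, B6->T, B7->F, B6->T, B7->F, B6->T, ...; covered: B1=F, B2=T, B3=S, B6=T, B6=F, B7=F, B8=F, B9=F
#7 (p=13, r=3) -> B1->F, B3->E, B2->T, B6->T, B7->T, B6->T, B7->T, B6->T, B7->T, B6->T, B7->T, B6->T, B7->T, B6->T, ...; covered: B1=F, B2=T, B3=E, B6=T, B6=F, B7=T, B8=T, B9=T
the full pool covers 17 outcomes: B1=T, B1=F, B2=T, B2=F, B3=S, B3=E, B4=T, B4=F, B5=E, B6=T, B6=F, B7=T, B7=F, B8=T, B8=F, B9=T, B9=F
every size-1 subset falls short of the 17 outcomes (best: 10/17)
every size-2 subset falls short of the 17 outcomes (best: 15/17)
every size-3 subset falls short of the 17 outcomes (best: 16/17)
at size 4, {1, 2, 3, 6} reaches all 17 outcomes; every lexicographically earlier size-4 subset fails
Answer: 1, 2, 3, 6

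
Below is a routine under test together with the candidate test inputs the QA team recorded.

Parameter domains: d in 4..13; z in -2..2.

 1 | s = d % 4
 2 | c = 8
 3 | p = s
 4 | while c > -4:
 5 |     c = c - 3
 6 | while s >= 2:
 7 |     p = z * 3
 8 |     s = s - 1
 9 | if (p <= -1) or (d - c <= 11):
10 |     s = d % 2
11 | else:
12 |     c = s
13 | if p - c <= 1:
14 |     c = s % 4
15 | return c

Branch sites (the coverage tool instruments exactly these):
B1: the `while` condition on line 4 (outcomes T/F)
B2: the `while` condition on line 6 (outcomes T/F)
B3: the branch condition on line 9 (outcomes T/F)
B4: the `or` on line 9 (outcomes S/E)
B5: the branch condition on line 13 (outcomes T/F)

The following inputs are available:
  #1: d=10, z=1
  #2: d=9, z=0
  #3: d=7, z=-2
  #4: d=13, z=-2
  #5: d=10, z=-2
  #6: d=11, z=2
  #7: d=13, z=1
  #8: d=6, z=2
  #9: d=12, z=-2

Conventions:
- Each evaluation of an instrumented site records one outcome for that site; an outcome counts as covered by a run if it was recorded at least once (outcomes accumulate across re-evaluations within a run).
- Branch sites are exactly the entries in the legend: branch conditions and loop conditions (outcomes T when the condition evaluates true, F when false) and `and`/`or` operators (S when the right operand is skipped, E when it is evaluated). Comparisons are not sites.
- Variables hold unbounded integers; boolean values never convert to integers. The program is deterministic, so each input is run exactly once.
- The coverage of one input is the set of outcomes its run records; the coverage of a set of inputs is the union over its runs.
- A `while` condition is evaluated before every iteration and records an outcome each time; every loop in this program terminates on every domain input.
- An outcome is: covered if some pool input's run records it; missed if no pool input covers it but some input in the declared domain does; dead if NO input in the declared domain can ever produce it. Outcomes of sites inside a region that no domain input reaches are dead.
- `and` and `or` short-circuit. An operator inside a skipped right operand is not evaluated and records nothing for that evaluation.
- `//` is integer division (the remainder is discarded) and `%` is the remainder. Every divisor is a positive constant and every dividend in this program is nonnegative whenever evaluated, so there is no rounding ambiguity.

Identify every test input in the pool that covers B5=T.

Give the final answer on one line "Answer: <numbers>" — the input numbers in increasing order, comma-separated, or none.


input #1 (d=10, z=1): never hits B5=T
input #2 (d=9, z=0): hits B5=T
input #3 (d=7, z=-2): hits B5=T
input #4 (d=13, z=-2): hits B5=T
input #5 (d=10, z=-2): hits B5=T
input #6 (d=11, z=2): never hits B5=T
input #7 (d=13, z=1): hits B5=T
input #8 (d=6, z=2): never hits B5=T
input #9 (d=12, z=-2): hits B5=T
Answer: 2, 3, 4, 5, 7, 9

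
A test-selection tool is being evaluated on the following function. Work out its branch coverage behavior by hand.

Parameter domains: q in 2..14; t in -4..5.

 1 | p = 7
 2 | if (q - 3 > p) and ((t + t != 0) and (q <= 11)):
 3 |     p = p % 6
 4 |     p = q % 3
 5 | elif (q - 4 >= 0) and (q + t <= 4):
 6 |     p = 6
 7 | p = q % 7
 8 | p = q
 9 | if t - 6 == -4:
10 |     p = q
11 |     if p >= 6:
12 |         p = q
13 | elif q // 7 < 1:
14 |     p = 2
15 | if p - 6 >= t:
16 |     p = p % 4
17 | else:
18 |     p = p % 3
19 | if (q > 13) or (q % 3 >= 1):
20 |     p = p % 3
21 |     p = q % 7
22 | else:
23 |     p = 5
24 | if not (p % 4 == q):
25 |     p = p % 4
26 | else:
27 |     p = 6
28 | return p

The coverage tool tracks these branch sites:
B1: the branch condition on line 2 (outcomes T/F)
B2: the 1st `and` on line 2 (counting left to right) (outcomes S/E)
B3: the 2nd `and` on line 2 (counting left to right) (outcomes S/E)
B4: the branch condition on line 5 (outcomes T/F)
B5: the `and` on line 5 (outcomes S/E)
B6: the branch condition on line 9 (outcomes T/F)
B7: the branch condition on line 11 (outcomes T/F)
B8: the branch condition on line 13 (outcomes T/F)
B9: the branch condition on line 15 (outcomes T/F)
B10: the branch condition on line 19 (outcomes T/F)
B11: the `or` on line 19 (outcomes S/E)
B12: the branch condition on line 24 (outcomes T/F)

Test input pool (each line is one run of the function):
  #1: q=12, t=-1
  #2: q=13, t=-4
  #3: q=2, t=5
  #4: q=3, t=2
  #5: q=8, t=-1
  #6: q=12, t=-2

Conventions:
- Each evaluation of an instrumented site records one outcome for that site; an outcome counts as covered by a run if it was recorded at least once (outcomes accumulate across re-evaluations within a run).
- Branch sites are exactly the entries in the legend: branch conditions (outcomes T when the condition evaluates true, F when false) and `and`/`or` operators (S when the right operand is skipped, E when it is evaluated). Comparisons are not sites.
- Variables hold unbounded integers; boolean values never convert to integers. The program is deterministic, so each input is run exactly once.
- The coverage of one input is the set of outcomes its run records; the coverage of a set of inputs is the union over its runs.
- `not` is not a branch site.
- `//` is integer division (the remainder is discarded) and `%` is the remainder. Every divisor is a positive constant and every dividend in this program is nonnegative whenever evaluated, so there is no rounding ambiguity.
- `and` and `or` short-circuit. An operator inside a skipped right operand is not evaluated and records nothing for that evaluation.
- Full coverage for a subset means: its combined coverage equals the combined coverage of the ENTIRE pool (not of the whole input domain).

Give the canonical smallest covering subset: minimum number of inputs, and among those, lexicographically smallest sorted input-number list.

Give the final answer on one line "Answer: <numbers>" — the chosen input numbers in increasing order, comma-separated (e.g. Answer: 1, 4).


input #1, q=12, t=-1: outcomes B1=F, B2=E, B3=E, B4=F, B5=E, B6=F, B8=F, B9=T, B10=F, B11=E, B12=T
input #2, q=13, t=-4: outcomes B1=F, B2=E, B3=E, B4=F, B5=E, B6=F, B8=F, B9=T, B10=T, B11=E, B12=T
input #3, q=2, t=5: outcomes B1=F, B2=S, B4=F, B5=S, B6=F, B8=T, B9=F, B10=T, B11=E, B12=F
input #4, q=3, t=2: outcomes B1=F, B2=S, B4=F, B5=S, B6=T, B7=F, B9=F, B10=F, B11=E, B12=T
input #5, q=8, t=-1: outcomes B1=F, B2=S, B4=F, B5=E, B6=F, B8=F, B9=T, B10=T, B11=E, B12=T
input #6, q=12, t=-2: outcomes B1=F, B2=E, B3=E, B4=F, B5=E, B6=F, B8=F, B9=T, B10=F, B11=E, B12=T
union over all inputs: B1=F, B2=S, B2=E, B3=E, B4=F, B5=S, B5=E, B6=T, B6=F, B7=F, B8=T, B8=F, B9=T, B9=F, B10=T, B10=F, B11=E, B12=T, B12=F (19 outcomes)
checked all size-1 subsets: none covers 19 outcomes (max 11/19)
checked all size-2 subsets: none covers 19 outcomes (max 17/19)
inputs {1, 3, 4} (size 3) cover everything; no size-3 subset with a lexicographically smaller index list covers all 19
Answer: 1, 3, 4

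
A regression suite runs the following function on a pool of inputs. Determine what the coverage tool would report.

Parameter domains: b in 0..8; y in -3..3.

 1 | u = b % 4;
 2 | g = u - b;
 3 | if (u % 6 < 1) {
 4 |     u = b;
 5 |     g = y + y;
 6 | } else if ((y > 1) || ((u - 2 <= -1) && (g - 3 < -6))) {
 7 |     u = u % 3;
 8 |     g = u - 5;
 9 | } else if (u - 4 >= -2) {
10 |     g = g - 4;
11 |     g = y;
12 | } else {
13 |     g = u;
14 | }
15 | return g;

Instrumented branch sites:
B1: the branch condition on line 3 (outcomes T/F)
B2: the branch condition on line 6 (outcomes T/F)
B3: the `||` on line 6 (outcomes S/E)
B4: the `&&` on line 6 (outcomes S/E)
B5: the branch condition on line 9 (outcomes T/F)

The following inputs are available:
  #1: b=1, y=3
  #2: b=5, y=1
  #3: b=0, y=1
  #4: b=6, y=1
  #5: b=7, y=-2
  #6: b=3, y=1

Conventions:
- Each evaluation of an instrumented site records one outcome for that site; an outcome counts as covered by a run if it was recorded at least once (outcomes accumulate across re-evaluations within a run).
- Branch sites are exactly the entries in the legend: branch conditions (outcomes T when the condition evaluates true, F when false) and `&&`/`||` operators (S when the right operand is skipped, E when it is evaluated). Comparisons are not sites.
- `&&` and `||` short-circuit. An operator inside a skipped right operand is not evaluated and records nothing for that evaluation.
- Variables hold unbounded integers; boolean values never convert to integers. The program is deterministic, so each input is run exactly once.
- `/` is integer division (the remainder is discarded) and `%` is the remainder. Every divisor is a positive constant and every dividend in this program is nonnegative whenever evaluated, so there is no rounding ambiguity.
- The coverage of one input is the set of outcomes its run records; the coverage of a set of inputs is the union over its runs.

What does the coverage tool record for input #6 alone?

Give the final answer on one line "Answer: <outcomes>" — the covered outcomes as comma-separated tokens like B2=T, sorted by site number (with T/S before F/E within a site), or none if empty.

Event log for input #6 (b=3, y=1):
  B1->F, B3->E, B4->S, B2->F, B5->T
as a set, this run covers: B1=F, B2=F, B3=E, B4=S, B5=T

Answer: B1=F, B2=F, B3=E, B4=S, B5=T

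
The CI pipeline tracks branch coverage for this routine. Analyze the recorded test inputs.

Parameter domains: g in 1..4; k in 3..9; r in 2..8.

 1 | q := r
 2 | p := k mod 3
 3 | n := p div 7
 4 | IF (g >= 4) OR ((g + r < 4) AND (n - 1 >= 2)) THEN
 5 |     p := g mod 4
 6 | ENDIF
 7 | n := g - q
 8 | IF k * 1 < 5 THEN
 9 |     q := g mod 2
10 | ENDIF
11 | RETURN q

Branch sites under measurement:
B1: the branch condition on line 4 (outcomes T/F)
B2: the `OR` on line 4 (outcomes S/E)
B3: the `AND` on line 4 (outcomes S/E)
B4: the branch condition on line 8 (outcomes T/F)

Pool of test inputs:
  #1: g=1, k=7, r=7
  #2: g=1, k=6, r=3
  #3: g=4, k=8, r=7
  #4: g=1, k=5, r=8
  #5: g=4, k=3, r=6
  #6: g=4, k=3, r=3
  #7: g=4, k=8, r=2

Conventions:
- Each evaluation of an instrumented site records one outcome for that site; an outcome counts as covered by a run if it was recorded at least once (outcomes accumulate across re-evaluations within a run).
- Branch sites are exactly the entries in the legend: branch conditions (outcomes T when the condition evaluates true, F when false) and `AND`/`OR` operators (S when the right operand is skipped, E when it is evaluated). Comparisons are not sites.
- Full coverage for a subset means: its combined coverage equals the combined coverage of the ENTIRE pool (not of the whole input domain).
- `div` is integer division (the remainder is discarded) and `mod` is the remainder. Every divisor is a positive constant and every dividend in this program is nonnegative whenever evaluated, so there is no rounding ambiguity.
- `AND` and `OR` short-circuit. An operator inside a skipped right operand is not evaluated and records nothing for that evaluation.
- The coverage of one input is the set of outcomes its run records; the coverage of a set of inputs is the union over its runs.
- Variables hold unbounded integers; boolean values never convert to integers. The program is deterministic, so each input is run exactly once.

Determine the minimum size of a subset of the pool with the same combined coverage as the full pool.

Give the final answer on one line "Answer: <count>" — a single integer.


test 1 (g=1, k=7, r=7) hits B1=F, B2=E, B3=S, B4=F
test 2 (g=1, k=6, r=3) hits B1=F, B2=E, B3=S, B4=F
test 3 (g=4, k=8, r=7) hits B1=T, B2=S, B4=F
test 4 (g=1, k=5, r=8) hits B1=F, B2=E, B3=S, B4=F
test 5 (g=4, k=3, r=6) hits B1=T, B2=S, B4=T
test 6 (g=4, k=3, r=3) hits B1=T, B2=S, B4=T
test 7 (g=4, k=8, r=2) hits B1=T, B2=S, B4=F
union over all inputs: B1=T, B1=F, B2=S, B2=E, B3=S, B4=T, B4=F (7 outcomes)
every size-1 subset falls short of the 7 outcomes (best: 4/7)
at size 2, {1, 5} reaches all 7 outcomes; every lexicographically earlier size-2 subset fails
Answer: 2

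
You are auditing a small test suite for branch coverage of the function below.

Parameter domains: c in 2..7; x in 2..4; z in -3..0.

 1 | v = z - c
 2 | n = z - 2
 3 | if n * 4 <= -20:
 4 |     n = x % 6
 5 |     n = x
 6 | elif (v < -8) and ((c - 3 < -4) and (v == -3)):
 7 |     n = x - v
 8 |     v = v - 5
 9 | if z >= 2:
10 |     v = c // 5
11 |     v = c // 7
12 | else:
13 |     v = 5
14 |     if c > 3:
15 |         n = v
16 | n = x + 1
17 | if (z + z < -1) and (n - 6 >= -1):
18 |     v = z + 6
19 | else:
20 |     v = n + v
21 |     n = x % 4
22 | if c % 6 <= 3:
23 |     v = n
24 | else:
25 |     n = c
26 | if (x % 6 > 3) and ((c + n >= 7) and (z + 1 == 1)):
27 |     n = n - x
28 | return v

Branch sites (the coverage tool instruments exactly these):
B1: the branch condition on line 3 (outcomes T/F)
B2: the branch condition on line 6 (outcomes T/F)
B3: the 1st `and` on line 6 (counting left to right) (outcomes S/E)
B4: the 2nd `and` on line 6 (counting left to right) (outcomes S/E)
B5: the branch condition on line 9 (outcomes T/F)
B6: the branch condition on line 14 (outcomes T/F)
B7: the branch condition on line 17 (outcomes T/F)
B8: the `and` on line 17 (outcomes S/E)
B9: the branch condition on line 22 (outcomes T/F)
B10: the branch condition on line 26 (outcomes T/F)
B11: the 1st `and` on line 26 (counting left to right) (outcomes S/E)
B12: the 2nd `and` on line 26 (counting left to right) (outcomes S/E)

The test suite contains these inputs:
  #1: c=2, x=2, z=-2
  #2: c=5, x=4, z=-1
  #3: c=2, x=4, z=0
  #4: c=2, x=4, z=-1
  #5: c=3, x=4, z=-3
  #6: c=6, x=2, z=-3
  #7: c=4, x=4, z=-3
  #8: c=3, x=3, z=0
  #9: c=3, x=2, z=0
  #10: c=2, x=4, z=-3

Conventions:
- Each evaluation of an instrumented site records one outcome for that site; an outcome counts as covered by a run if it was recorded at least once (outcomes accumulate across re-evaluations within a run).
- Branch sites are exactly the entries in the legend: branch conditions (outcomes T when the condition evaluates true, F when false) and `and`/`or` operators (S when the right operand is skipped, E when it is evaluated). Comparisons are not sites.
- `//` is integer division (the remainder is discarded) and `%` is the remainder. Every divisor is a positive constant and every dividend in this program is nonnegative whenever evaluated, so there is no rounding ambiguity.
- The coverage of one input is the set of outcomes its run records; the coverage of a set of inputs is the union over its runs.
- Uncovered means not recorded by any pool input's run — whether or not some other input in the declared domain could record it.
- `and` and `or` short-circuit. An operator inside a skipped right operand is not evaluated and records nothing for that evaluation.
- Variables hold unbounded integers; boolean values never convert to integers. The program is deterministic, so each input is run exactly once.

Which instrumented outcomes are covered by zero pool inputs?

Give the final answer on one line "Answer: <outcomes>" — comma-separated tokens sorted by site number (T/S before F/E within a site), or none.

#1 (c=2, x=2, z=-2) -> B1->F, B3->S, B2->F, B5->F, B6->F, B8->E, B7->F, B9->T, B11->S, B10->F; covered: B1=F, B2=F, B3=S, B5=F, B6=F, B7=F, B8=E, B9=T, B10=F, B11=S
#2 (c=5, x=4, z=-1) -> B1->F, B3->S, B2->F, B5->F, B6->T, B8->E, B7->T, B9->F, B11->E, B12->E, B10->F; covered: B1=F, B2=F, B3=S, B5=F, B6=T, B7=T, B8=E, B9=F, B10=F, B11=E, B12=E
#3 (c=2, x=4, z=0) -> B1->F, B3->S, B2->F, B5->F, B6->F, B8->S, B7->F, B9->T, B11->E, B12->S, B10->F; covered: B1=F, B2=F, B3=S, B5=F, B6=F, B7=F, B8=S, B9=T, B10=F, B11=E, B12=S
#4 (c=2, x=4, z=-1) -> B1->F, B3->S, B2->F, B5->F, B6->F, B8->E, B7->T, B9->T, B11->E, B12->E, B10->F; covered: B1=F, B2=F, B3=S, B5=F, B6=F, B7=T, B8=E, B9=T, B10=F, B11=E, B12=E
#5 (c=3, x=4, z=-3) -> B1->T, B5->F, B6->F, B8->E, B7->T, B9->T, B11->E, B12->E, B10->F; covered: B1=T, B5=F, B6=F, B7=T, B8=E, B9=T, B10=F, B11=E, B12=E
#6 (c=6, x=2, z=-3) -> B1->T, B5->F, B6->T, B8->E, B7->F, B9->T, B11->S, B10->F; covered: B1=T, B5=F, B6=T, B7=F, B8=E, B9=T, B10=F, B11=S
#7 (c=4, x=4, z=-3) -> B1->T, B5->F, B6->T, B8->E, B7->T, B9->F, B11->E, B12->E, B10->F; covered: B1=T, B5=F, B6=T, B7=T, B8=E, B9=F, B10=F, B11=E, B12=E
#8 (c=3, x=3, z=0) -> B1->F, B3->S, B2->F, B5->F, B6->F, B8->S, B7->F, B9->T, B11->S, B10->F; covered: B1=F, B2=F, B3=S, B5=F, B6=F, B7=F, B8=S, B9=T, B10=F, B11=S
#9 (c=3, x=2, z=0) -> B1->F, B3->S, B2->F, B5->F, B6->F, B8->S, B7->F, B9->T, B11->S, B10->F; covered: B1=F, B2=F, B3=S, B5=F, B6=F, B7=F, B8=S, B9=T, B10=F, B11=S
#10 (c=2, x=4, z=-3) -> B1->T, B5->F, B6->F, B8->E, B7->T, B9->T, B11->E, B12->E, B10->F; covered: B1=T, B5=F, B6=F, B7=T, B8=E, B9=T, B10=F, B11=E, B12=E
union over the pool: B1=T, B1=F, B2=F, B3=S, B5=F, B6=T, B6=F, B7=T, B7=F, B8=S, B8=E, B9=T, B9=F, B10=F, B11=S, B11=E, B12=S, B12=E
uncovered (6 of 24): B2=T, B3=E, B4=S, B4=E, B5=T, B10=T

Answer: B2=T, B3=E, B4=S, B4=E, B5=T, B10=T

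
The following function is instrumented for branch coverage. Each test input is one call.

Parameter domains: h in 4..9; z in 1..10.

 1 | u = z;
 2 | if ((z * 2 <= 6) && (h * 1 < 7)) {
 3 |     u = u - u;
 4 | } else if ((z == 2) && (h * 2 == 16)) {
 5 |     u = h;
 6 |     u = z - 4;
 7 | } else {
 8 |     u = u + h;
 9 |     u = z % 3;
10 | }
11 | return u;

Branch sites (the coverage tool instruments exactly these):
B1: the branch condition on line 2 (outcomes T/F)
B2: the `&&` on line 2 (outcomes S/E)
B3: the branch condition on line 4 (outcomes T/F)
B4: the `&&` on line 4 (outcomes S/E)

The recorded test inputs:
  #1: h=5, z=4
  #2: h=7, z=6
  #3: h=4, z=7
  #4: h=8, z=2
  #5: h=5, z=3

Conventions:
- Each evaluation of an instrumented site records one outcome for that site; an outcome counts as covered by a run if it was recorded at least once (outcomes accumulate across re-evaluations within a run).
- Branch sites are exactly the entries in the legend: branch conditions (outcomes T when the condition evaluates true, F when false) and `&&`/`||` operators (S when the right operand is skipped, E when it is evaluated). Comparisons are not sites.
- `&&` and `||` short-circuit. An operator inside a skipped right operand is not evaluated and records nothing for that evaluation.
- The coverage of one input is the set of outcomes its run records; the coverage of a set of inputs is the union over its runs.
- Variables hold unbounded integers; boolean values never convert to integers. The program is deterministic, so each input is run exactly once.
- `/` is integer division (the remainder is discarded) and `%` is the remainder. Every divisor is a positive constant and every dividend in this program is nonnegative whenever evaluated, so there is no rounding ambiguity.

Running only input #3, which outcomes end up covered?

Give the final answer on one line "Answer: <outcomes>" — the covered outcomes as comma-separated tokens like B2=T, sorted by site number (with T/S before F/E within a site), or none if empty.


Event log for input #3 (h=4, z=7):
  B2->S, B1->F, B4->S, B3->F
collecting distinct outcomes: B1=F, B2=S, B3=F, B4=S
Answer: B1=F, B2=S, B3=F, B4=S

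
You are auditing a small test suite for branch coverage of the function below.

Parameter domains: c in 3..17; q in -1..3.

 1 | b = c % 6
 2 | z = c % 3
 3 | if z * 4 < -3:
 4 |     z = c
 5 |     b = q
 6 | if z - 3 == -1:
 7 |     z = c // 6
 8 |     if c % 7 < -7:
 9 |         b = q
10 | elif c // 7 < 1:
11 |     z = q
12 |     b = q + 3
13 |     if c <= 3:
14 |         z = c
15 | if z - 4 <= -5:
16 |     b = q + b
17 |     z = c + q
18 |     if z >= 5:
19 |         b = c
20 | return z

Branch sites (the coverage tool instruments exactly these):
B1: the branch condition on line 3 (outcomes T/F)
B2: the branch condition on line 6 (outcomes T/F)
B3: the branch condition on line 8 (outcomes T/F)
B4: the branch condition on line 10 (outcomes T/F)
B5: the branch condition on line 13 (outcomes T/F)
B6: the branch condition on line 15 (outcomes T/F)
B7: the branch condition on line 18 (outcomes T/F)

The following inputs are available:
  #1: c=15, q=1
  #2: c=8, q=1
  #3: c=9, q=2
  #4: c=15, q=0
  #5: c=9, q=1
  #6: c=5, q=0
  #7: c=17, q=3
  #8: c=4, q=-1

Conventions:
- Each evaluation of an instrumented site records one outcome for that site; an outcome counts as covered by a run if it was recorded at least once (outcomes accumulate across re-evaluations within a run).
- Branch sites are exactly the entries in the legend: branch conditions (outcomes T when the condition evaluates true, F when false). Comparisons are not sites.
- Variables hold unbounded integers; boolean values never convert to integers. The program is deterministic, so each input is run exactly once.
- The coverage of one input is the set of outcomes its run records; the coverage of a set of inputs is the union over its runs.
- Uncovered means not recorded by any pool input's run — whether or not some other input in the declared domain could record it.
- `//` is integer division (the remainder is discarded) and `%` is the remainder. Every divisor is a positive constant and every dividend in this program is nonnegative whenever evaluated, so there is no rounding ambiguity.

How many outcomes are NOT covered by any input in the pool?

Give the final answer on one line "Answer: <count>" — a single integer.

#1 (c=15, q=1) -> covered: B1=F, B2=F, B4=F, B6=F
#2 (c=8, q=1) -> covered: B1=F, B2=T, B3=F, B6=F
#3 (c=9, q=2) -> covered: B1=F, B2=F, B4=F, B6=F
#4 (c=15, q=0) -> covered: B1=F, B2=F, B4=F, B6=F
#5 (c=9, q=1) -> covered: B1=F, B2=F, B4=F, B6=F
#6 (c=5, q=0) -> covered: B1=F, B2=T, B3=F, B6=F
#7 (c=17, q=3) -> covered: B1=F, B2=T, B3=F, B6=F
#8 (c=4, q=-1) -> covered: B1=F, B2=F, B4=T, B5=F, B6=T, B7=F
union over the pool: B1=F, B2=T, B2=F, B3=F, B4=T, B4=F, B5=F, B6=T, B6=F, B7=F
uncovered (4 of 14): B1=T, B3=T, B5=T, B7=T

Answer: 4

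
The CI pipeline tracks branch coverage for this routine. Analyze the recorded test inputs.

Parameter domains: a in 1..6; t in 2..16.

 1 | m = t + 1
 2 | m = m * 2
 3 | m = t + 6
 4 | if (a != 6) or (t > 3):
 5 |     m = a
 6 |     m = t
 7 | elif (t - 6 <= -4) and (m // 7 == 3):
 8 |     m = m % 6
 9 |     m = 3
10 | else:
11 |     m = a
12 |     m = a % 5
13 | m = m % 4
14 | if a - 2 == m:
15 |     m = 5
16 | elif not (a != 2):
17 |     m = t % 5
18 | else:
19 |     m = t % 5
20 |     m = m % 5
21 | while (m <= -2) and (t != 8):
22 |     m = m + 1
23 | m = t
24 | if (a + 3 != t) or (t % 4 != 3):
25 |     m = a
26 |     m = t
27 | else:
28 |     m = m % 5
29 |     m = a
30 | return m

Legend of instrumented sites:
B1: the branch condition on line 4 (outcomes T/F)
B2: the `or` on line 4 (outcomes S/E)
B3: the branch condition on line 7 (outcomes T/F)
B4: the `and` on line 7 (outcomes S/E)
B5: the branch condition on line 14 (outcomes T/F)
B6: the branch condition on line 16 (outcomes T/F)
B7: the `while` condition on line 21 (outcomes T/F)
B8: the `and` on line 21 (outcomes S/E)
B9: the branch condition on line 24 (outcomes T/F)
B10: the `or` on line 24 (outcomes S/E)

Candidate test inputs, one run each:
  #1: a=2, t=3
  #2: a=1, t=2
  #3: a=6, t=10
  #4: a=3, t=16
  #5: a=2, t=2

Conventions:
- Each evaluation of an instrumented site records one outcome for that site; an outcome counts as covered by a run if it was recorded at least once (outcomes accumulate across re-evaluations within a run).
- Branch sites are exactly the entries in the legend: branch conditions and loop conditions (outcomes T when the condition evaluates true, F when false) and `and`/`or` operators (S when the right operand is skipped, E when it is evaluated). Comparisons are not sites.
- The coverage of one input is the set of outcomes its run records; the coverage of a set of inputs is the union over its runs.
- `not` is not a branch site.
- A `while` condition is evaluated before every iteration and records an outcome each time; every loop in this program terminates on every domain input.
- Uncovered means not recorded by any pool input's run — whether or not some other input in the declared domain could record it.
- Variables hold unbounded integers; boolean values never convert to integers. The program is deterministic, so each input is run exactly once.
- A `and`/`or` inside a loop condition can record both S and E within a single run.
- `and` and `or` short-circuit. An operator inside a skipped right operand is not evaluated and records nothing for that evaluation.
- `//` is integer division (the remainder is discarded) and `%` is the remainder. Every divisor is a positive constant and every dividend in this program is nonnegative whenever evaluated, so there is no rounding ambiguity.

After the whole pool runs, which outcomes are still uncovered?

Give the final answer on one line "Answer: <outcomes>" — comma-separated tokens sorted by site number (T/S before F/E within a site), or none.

input #1 (a=2, t=3): covers B1=T, B2=S, B5=F, B6=T, B7=F, B8=S, B9=T, B10=S
input #2 (a=1, t=2): covers B1=T, B2=S, B5=F, B6=F, B7=F, B8=S, B9=T, B10=S
input #3 (a=6, t=10): covers B1=T, B2=E, B5=F, B6=F, B7=F, B8=S, B9=T, B10=S
input #4 (a=3, t=16): covers B1=T, B2=S, B5=F, B6=F, B7=F, B8=S, B9=T, B10=S
input #5 (a=2, t=2): covers B1=T, B2=S, B5=F, B6=T, B7=F, B8=S, B9=T, B10=S
union over the pool: B1=T, B2=S, B2=E, B5=F, B6=T, B6=F, B7=F, B8=S, B9=T, B10=S
uncovered (10 of 20): B1=F, B3=T, B3=F, B4=S, B4=E, B5=T, B7=T, B8=E, B9=F, B10=E

Answer: B1=F, B3=T, B3=F, B4=S, B4=E, B5=T, B7=T, B8=E, B9=F, B10=E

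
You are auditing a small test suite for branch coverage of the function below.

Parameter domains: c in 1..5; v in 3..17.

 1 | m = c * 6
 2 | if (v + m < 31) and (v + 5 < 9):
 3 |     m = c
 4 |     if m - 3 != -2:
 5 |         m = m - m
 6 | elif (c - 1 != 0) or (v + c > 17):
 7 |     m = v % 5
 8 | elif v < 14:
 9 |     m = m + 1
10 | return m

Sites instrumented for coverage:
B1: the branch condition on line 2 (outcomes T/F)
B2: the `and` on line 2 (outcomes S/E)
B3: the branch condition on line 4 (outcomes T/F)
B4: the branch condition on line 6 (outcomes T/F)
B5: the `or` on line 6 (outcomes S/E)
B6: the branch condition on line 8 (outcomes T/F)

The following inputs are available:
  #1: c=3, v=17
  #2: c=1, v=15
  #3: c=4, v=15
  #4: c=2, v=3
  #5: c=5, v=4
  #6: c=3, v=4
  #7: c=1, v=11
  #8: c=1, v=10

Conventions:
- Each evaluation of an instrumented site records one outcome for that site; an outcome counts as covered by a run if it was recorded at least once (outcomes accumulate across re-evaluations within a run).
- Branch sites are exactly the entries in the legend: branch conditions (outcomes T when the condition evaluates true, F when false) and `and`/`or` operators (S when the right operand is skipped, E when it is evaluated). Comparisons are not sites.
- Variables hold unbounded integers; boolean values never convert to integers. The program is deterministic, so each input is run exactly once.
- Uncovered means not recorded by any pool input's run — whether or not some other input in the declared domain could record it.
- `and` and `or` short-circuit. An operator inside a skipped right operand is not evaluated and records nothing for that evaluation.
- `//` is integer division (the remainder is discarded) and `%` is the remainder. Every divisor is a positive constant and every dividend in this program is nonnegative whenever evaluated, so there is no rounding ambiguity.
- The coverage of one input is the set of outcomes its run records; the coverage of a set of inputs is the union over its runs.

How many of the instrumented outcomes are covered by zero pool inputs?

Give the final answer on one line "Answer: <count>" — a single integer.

#1 (c=3, v=17) -> B2->S, B1->F, B5->S, B4->T; covered: B1=F, B2=S, B4=T, B5=S
#2 (c=1, v=15) -> B2->E, B1->F, B5->E, B4->F, B6->F; covered: B1=F, B2=E, B4=F, B5=E, B6=F
#3 (c=4, v=15) -> B2->S, B1->F, B5->S, B4->T; covered: B1=F, B2=S, B4=T, B5=S
#4 (c=2, v=3) -> B2->E, B1->T, B3->T; covered: B1=T, B2=E, B3=T
#5 (c=5, v=4) -> B2->S, B1->F, B5->S, B4->T; covered: B1=F, B2=S, B4=T, B5=S
#6 (c=3, v=4) -> B2->E, B1->F, B5->S, B4->T; covered: B1=F, B2=E, B4=T, B5=S
#7 (c=1, v=11) -> B2->E, B1->F, B5->E, B4->F, B6->T; covered: B1=F, B2=E, B4=F, B5=E, B6=T
#8 (c=1, v=10) -> B2->E, B1->F, B5->E, B4->F, B6->T; covered: B1=F, B2=E, B4=F, B5=E, B6=T
union over the pool: B1=T, B1=F, B2=S, B2=E, B3=T, B4=T, B4=F, B5=S, B5=E, B6=T, B6=F
uncovered (1 of 12): B3=F

Answer: 1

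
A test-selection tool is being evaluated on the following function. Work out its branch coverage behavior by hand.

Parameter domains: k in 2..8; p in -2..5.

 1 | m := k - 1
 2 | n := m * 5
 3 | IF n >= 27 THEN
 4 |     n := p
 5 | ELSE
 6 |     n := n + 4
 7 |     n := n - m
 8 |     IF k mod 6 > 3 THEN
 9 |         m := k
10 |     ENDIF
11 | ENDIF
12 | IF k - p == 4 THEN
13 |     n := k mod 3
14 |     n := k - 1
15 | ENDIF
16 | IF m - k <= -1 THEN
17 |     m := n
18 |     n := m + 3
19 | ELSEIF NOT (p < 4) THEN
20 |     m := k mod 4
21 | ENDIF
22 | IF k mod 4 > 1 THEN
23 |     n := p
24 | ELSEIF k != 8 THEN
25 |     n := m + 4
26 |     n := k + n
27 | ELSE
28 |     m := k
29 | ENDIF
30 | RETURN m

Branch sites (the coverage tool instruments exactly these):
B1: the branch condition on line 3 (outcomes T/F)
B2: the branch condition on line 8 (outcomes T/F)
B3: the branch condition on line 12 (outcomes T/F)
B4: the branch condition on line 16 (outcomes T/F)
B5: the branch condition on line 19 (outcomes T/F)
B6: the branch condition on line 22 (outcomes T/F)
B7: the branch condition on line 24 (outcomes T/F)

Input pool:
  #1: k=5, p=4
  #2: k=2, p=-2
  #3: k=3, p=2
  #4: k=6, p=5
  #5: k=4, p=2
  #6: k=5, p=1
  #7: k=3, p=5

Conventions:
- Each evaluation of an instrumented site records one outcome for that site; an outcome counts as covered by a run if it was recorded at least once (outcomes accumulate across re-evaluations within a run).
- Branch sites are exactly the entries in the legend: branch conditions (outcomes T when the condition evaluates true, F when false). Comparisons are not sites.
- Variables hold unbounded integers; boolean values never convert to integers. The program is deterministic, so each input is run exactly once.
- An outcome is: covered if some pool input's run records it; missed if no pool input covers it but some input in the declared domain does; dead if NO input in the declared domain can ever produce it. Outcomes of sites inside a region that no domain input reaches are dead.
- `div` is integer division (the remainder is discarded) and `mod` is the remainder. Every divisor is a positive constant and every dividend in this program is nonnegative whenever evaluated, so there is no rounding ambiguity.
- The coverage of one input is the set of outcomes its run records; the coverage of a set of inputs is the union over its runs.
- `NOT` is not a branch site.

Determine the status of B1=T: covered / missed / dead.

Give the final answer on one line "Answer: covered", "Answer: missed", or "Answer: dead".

no pool input records B1=T
but domain input (k=7, p=-2) does record it -> reachable, so missed

Answer: missed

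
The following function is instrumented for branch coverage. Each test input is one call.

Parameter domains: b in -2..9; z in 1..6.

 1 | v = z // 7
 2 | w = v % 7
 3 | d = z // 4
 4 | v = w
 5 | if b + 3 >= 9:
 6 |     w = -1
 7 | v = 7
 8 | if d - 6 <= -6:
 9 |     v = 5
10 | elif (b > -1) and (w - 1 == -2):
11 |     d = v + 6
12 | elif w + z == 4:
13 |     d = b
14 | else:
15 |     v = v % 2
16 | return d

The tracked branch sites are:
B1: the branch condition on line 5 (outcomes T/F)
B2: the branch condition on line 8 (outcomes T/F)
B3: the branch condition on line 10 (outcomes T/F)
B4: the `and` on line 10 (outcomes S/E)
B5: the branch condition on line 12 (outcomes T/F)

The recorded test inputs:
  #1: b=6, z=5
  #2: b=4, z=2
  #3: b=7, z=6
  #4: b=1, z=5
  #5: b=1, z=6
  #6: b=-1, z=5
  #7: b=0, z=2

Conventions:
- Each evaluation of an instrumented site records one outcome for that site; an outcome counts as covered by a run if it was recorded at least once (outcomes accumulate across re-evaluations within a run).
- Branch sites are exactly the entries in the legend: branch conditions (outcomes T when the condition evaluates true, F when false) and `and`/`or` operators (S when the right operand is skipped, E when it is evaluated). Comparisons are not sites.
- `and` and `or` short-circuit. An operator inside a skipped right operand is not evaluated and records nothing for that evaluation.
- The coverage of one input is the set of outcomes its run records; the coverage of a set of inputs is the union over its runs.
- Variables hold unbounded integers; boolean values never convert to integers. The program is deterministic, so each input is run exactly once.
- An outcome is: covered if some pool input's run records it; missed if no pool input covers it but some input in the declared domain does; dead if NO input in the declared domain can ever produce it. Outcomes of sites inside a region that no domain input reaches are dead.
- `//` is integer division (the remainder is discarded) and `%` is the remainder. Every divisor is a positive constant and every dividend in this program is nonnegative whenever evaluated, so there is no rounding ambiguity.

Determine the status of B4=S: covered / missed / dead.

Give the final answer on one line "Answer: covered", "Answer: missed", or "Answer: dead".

B4=S is recorded by pool input(s) 6 -> covered

Answer: covered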